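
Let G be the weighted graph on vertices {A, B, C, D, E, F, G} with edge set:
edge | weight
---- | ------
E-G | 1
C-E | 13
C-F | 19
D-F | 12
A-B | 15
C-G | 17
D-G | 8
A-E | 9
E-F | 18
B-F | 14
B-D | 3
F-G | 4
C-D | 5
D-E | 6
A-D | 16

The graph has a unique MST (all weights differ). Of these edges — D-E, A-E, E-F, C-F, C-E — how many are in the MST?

Sort edges by weight, then run Kruskal:
E-G (1): add — endpoints in different components.
B-D (3): add — endpoints in different components.
F-G (4): add — endpoints in different components.
C-D (5): add — endpoints in different components.
D-E (6): add — endpoints in different components.
D-G (8): skip — D and G already connected.
A-E (9): add — endpoints in different components.
MST edge set: {E-G, B-D, F-G, C-D, D-E, A-E}.
Of the listed edges, {D-E, A-E} are in the MST → 2.

2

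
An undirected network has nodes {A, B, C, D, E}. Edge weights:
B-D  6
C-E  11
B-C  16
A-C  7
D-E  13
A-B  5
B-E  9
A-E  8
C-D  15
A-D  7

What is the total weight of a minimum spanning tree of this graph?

Sort edges by weight, then run Kruskal:
A-B (5): add. Components now {A,B} {C} {D} {E}
B-D (6): add. Components now {A,B,D} {C} {E}
A-C (7): add. Components now {A,B,C,D} {E}
A-D (7): skip — A and D already connected.
A-E (8): add. Components now {A,B,C,D,E}
MST edges: A-B, B-D, A-C, A-E; total weight 5+6+7+8 = 26.

26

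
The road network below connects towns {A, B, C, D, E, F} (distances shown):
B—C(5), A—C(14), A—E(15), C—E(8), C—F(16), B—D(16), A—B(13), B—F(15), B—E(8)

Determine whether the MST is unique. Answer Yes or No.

Sort edges by weight, then run Kruskal:
B—C (5): add — endpoints in different components.
B—E (8): add — endpoints in different components.
C—E (8): skip — C and E already connected.
A—B (13): add — endpoints in different components.
A—C (14): skip — A and C already connected.
A—E (15): skip — A and E already connected.
B—F (15): add — endpoints in different components.
B—D (16): add — endpoints in different components.
Non-tree edge C—E has weight 8, equal to the heaviest edge on its tree cycle — swapping gives another MST of the same weight. Not unique.

No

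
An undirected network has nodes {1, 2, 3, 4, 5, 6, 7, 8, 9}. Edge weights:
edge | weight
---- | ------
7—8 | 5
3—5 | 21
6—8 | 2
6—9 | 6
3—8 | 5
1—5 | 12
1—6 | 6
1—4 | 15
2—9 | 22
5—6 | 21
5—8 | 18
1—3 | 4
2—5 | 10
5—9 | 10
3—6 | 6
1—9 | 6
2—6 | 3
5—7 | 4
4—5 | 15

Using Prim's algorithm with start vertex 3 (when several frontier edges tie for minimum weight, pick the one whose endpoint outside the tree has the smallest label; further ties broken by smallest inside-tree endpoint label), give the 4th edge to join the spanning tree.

2-6

Prim, starting at 3.
Step 1: cheapest edge leaving the tree is 1—3 (4); add 1.
Step 2: cheapest edge leaving the tree is 3—8 (5); add 8.
Step 3: cheapest edge leaving the tree is 6—8 (2); add 6.
Step 4: cheapest edge leaving the tree is 2—6 (3); add 2.
Step 5: cheapest edge leaving the tree is 7—8 (5); add 7.
Step 6: cheapest edge leaving the tree is 5—7 (4); add 5.
Step 7: cheapest edge leaving the tree is 1—9 (6); add 9.
Step 8: cheapest edge leaving the tree is 1—4 (15); add 4.
The 4th edge added is 2—6.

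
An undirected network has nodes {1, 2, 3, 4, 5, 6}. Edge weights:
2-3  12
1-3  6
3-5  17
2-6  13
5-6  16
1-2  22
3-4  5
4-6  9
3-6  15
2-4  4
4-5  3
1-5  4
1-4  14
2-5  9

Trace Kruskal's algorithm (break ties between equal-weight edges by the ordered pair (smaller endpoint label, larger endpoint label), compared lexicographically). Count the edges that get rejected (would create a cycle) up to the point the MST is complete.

Kruskal: consider edges lightest-first.
4-5 (3): add — endpoints in different components.
1-5 (4): add — endpoints in different components.
2-4 (4): add — endpoints in different components.
3-4 (5): add — endpoints in different components.
1-3 (6): skip — 1 and 3 already connected.
2-5 (9): skip — 2 and 5 already connected.
4-6 (9): add — endpoints in different components.
Edges rejected before the tree was complete: 2.

2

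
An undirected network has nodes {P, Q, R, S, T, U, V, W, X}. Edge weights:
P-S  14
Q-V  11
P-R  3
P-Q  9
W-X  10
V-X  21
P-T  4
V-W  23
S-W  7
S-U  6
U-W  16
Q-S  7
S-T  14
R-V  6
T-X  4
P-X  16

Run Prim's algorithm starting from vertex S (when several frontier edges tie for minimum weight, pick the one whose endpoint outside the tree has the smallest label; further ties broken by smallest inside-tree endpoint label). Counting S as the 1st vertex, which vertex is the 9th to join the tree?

V

Prim's algorithm from S:
Step 1: cheapest edge leaving the tree is S-U (6); add U.
Step 2: cheapest edge leaving the tree is Q-S (7); add Q.
Step 3: cheapest edge leaving the tree is S-W (7); add W.
Step 4: cheapest edge leaving the tree is P-Q (9); add P.
Step 5: cheapest edge leaving the tree is P-R (3); add R.
Step 6: cheapest edge leaving the tree is P-T (4); add T.
Step 7: cheapest edge leaving the tree is T-X (4); add X.
Step 8: cheapest edge leaving the tree is R-V (6); add V.
Vertex order: S, U, Q, W, P, R, T, X, V. The 9th vertex is V.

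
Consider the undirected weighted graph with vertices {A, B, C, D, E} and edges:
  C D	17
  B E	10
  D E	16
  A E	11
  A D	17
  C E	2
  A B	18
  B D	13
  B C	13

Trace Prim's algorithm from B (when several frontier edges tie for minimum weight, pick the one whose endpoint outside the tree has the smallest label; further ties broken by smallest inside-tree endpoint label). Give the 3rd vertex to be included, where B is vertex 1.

C

Grow the tree from B using Prim:
Step 1: frontier [B E 10, B C 13, B D 13, A B 18] → take B E (10); add E.
Step 2: frontier [B C 13, B D 13, A B 18, C E 2, A E 11, D E 16] → take C E (2); add C.
Step 3: frontier [B D 13, A B 18, C D 17, A E 11, D E 16] → take A E (11); add A.
Step 4: frontier [A D 17, B D 13, C D 17, D E 16] → take B D (13); add D.
Vertex order: B, E, C, A, D. The 3rd vertex is C.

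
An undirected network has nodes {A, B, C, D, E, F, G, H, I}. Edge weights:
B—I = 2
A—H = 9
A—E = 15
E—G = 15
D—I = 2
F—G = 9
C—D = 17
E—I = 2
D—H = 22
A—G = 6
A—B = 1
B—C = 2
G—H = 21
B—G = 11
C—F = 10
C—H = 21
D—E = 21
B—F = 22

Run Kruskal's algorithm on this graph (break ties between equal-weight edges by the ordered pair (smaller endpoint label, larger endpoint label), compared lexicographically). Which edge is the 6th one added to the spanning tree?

Kruskal: consider edges lightest-first.
A—B (1): add — endpoints in different components.
B—C (2): add — endpoints in different components.
B—I (2): add — endpoints in different components.
D—I (2): add — endpoints in different components.
E—I (2): add — endpoints in different components.
A—G (6): add — endpoints in different components.
A—H (9): add — endpoints in different components.
F—G (9): add — endpoints in different components.
The 6th edge added is A—G.

A-G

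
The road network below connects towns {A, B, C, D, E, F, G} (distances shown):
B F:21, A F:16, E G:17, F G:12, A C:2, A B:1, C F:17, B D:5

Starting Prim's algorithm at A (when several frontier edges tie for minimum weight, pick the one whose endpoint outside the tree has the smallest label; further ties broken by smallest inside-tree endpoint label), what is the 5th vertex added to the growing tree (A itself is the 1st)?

Prim, starting at A.
Step 1: frontier [A B 1, A C 2, A F 16] → take A B (1); add B.
Step 2: frontier [A C 2, A F 16, B D 5, B F 21] → take A C (2); add C.
Step 3: frontier [A F 16, B D 5, B F 21, C F 17] → take B D (5); add D.
Step 4: frontier [A F 16, B F 21, C F 17] → take A F (16); add F.
Step 5: frontier [F G 12] → take F G (12); add G.
Step 6: frontier [E G 17] → take E G (17); add E.
Vertex order: A, B, C, D, F, G, E. The 5th vertex is F.

F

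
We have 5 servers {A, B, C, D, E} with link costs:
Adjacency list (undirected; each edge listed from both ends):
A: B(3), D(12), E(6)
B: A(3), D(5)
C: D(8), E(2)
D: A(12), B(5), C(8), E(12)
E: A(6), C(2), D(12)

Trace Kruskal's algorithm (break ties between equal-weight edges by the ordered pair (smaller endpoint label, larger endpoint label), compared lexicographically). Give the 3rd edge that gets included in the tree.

Kruskal: consider edges lightest-first.
C E (2): add — endpoints in different components.
A B (3): add — endpoints in different components.
B D (5): add — endpoints in different components.
A E (6): add — endpoints in different components.
The 3rd edge added is B D.

B-D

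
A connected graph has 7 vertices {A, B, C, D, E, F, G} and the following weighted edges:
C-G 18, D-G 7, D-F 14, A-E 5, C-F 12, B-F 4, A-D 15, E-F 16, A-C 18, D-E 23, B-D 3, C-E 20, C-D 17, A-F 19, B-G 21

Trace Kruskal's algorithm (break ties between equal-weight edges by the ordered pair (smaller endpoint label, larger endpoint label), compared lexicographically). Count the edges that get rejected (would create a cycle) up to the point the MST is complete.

1

Kruskal's algorithm — process edges by increasing weight (ties by edge label):
B-D (3): add. Components now {A} {B,D} {C} {E} {F} {G}
B-F (4): add. Components now {A} {B,D,F} {C} {E} {G}
A-E (5): add. Components now {A,E} {B,D,F} {C} {G}
D-G (7): add. Components now {A,E} {B,D,F,G} {C}
C-F (12): add. Components now {A,E} {B,C,D,F,G}
D-F (14): skip — D and F already connected.
A-D (15): add. Components now {A,B,C,D,E,F,G}
Edges rejected before the tree was complete: 1.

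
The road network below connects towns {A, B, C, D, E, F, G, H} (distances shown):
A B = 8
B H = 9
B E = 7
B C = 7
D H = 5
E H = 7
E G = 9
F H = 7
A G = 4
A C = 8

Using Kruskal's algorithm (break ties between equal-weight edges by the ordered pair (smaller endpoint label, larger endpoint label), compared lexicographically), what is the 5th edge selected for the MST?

Sort edges by weight, then run Kruskal:
A G (4): add — endpoints in different components.
D H (5): add — endpoints in different components.
B C (7): add — endpoints in different components.
B E (7): add — endpoints in different components.
E H (7): add — endpoints in different components.
F H (7): add — endpoints in different components.
A B (8): add — endpoints in different components.
The 5th edge added is E H.

E-H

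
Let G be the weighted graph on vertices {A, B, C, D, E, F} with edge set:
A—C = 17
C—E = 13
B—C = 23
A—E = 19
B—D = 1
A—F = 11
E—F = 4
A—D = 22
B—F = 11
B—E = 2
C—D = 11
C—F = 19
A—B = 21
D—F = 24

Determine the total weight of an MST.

Prim's algorithm from C:
Step 1: cheapest edge leaving the tree is C—D (11); add D.
Step 2: cheapest edge leaving the tree is B—D (1); add B.
Step 3: cheapest edge leaving the tree is B—E (2); add E.
Step 4: cheapest edge leaving the tree is E—F (4); add F.
Step 5: cheapest edge leaving the tree is A—F (11); add A.
MST edges: C—D, B—D, B—E, E—F, A—F; total weight 11+1+2+4+11 = 29.

29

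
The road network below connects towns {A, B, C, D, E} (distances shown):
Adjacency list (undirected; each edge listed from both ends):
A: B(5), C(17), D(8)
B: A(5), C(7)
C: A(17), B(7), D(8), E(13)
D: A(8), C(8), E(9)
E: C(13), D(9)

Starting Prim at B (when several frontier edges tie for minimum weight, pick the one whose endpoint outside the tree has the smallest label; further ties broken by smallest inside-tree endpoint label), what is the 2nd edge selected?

B-C

Prim's algorithm from B:
Step 1: cheapest edge leaving the tree is A–B (5); add A.
Step 2: cheapest edge leaving the tree is B–C (7); add C.
Step 3: cheapest edge leaving the tree is A–D (8); add D.
Step 4: cheapest edge leaving the tree is D–E (9); add E.
The 2nd edge added is B–C.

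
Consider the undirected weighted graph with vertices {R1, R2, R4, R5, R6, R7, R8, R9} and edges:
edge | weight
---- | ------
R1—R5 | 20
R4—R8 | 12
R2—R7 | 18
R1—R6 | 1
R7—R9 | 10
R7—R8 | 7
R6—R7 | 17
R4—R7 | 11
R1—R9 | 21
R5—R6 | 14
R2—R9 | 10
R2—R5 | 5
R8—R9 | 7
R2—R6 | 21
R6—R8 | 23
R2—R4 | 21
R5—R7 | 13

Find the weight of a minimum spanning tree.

55

Grow the tree from R8 using Prim:
Step 1: cheapest edge leaving the tree is R7—R8 (7); add R7.
Step 2: cheapest edge leaving the tree is R8—R9 (7); add R9.
Step 3: cheapest edge leaving the tree is R2—R9 (10); add R2.
Step 4: cheapest edge leaving the tree is R2—R5 (5); add R5.
Step 5: cheapest edge leaving the tree is R4—R7 (11); add R4.
Step 6: cheapest edge leaving the tree is R5—R6 (14); add R6.
Step 7: cheapest edge leaving the tree is R1—R6 (1); add R1.
MST edges: R7—R8, R8—R9, R2—R9, R2—R5, R4—R7, R5—R6, R1—R6; total weight 7+7+10+5+11+14+1 = 55.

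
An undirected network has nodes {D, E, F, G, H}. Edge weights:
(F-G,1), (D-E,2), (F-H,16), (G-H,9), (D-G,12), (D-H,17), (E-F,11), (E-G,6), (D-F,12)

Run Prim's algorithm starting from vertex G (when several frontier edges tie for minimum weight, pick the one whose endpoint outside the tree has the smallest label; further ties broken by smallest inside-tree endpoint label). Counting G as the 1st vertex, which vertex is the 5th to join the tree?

H

Prim, starting at G.
Step 1: cheapest edge leaving the tree is F-G (1); add F.
Step 2: cheapest edge leaving the tree is E-G (6); add E.
Step 3: cheapest edge leaving the tree is D-E (2); add D.
Step 4: cheapest edge leaving the tree is G-H (9); add H.
Vertex order: G, F, E, D, H. The 5th vertex is H.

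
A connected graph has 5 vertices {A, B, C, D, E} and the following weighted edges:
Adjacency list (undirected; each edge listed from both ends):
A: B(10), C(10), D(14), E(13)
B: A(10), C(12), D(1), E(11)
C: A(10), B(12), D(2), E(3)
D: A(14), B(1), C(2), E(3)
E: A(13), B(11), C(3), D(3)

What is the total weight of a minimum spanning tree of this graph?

Prim, starting at C.
Step 1: cheapest edge leaving the tree is C-D (2); add D.
Step 2: cheapest edge leaving the tree is B-D (1); add B.
Step 3: cheapest edge leaving the tree is C-E (3); add E.
Step 4: cheapest edge leaving the tree is A-B (10); add A.
MST edges: C-D, B-D, C-E, A-B; total weight 2+1+3+10 = 16.

16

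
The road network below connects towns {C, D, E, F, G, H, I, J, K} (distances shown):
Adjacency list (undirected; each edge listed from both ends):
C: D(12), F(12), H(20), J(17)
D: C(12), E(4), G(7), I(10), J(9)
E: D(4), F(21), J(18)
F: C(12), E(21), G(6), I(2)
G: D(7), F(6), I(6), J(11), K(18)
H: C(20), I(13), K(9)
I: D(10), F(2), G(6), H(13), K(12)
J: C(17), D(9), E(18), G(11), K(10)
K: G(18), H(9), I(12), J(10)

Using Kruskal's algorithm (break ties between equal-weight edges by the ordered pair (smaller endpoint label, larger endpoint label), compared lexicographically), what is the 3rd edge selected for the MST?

Sort edges by weight, then run Kruskal:
F-I (2): add — endpoints in different components.
D-E (4): add — endpoints in different components.
F-G (6): add — endpoints in different components.
G-I (6): skip — G and I already connected.
D-G (7): add — endpoints in different components.
D-J (9): add — endpoints in different components.
H-K (9): add — endpoints in different components.
D-I (10): skip — D and I already connected.
J-K (10): add — endpoints in different components.
G-J (11): skip — G and J already connected.
C-D (12): add — endpoints in different components.
The 3rd edge added is F-G.

F-G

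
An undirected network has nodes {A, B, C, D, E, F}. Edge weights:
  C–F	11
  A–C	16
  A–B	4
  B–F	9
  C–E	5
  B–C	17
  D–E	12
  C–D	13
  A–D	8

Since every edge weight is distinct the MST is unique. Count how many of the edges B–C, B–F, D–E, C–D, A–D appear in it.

2

Sort edges by weight, then run Kruskal:
A–B (4): add — endpoints in different components.
C–E (5): add — endpoints in different components.
A–D (8): add — endpoints in different components.
B–F (9): add — endpoints in different components.
C–F (11): add — endpoints in different components.
MST edge set: {A–B, C–E, A–D, B–F, C–F}.
Of the listed edges, {B–F, A–D} are in the MST → 2.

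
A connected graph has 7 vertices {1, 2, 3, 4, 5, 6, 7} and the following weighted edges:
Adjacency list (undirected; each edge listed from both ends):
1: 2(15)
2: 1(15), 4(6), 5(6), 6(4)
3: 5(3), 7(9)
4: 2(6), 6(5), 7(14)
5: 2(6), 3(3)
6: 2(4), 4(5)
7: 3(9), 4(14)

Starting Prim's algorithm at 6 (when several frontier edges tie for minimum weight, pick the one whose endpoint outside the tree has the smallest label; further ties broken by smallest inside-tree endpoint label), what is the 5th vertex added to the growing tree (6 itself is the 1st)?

3

Grow the tree from 6 using Prim:
Step 1: frontier [2–6 4, 4–6 5] → take 2–6 (4); add 2.
Step 2: frontier [2–4 6, 2–5 6, 1–2 15, 4–6 5] → take 4–6 (5); add 4.
Step 3: frontier [2–5 6, 1–2 15, 4–7 14] → take 2–5 (6); add 5.
Step 4: frontier [1–2 15, 4–7 14, 3–5 3] → take 3–5 (3); add 3.
Step 5: frontier [1–2 15, 3–7 9, 4–7 14] → take 3–7 (9); add 7.
Step 6: frontier [1–2 15] → take 1–2 (15); add 1.
Vertex order: 6, 2, 4, 5, 3, 7, 1. The 5th vertex is 3.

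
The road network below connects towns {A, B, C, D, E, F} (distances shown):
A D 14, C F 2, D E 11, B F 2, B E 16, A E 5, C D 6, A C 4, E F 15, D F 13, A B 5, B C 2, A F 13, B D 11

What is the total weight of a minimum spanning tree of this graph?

19

Prim, starting at B.
Step 1: cheapest edge leaving the tree is B C (2); add C.
Step 2: cheapest edge leaving the tree is B F (2); add F.
Step 3: cheapest edge leaving the tree is A C (4); add A.
Step 4: cheapest edge leaving the tree is A E (5); add E.
Step 5: cheapest edge leaving the tree is C D (6); add D.
MST edges: B C, B F, A C, A E, C D; total weight 2+2+4+5+6 = 19.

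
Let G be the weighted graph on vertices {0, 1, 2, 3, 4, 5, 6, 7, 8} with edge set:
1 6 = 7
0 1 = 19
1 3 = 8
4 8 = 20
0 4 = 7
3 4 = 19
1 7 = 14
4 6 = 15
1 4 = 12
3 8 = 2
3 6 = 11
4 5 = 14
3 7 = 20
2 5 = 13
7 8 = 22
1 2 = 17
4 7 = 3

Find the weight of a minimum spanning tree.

66

Prim, starting at 6.
Step 1: cheapest edge leaving the tree is 1 6 (7); add 1.
Step 2: cheapest edge leaving the tree is 1 3 (8); add 3.
Step 3: cheapest edge leaving the tree is 3 8 (2); add 8.
Step 4: cheapest edge leaving the tree is 1 4 (12); add 4.
Step 5: cheapest edge leaving the tree is 4 7 (3); add 7.
Step 6: cheapest edge leaving the tree is 0 4 (7); add 0.
Step 7: cheapest edge leaving the tree is 4 5 (14); add 5.
Step 8: cheapest edge leaving the tree is 2 5 (13); add 2.
MST edges: 1 6, 1 3, 3 8, 1 4, 4 7, 0 4, 4 5, 2 5; total weight 7+8+2+12+3+7+14+13 = 66.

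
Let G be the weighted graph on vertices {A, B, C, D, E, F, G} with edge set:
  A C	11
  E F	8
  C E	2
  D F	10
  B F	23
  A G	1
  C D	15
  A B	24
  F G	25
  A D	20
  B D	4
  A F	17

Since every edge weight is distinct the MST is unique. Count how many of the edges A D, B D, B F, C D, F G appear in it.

Kruskal: consider edges lightest-first.
A G (1): add. Components now {A,G} {B} {C} {D} {E} {F}
C E (2): add. Components now {A,G} {B} {C,E} {D} {F}
B D (4): add. Components now {A,G} {B,D} {C,E} {F}
E F (8): add. Components now {A,G} {B,D} {C,E,F}
D F (10): add. Components now {A,G} {B,C,D,E,F}
A C (11): add. Components now {A,B,C,D,E,F,G}
MST edge set: {A G, C E, B D, E F, D F, A C}.
Of the listed edges, {B D} are in the MST → 1.

1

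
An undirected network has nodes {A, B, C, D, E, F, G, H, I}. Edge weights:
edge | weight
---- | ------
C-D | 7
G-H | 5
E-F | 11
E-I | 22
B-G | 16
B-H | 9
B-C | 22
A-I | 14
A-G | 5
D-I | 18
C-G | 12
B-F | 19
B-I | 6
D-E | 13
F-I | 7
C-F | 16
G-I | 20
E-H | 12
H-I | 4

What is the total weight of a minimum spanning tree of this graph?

57

Kruskal's algorithm — process edges by increasing weight (ties by edge label):
H-I (4): add — endpoints in different components.
A-G (5): add — endpoints in different components.
G-H (5): add — endpoints in different components.
B-I (6): add — endpoints in different components.
C-D (7): add — endpoints in different components.
F-I (7): add — endpoints in different components.
B-H (9): skip — B and H already connected.
E-F (11): add — endpoints in different components.
C-G (12): add — endpoints in different components.
MST edges: H-I, A-G, G-H, B-I, C-D, F-I, E-F, C-G; total weight 4+5+5+6+7+7+11+12 = 57.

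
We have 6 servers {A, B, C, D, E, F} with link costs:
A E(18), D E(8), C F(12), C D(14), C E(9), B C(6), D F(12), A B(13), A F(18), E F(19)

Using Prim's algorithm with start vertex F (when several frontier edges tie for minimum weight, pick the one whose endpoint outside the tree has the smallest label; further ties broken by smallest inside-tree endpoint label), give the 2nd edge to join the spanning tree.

Grow the tree from F using Prim:
Step 1: frontier [C F 12, D F 12, A F 18, E F 19] → take C F (12); add C.
Step 2: frontier [B C 6, C E 9, C D 14, D F 12, A F 18, E F 19] → take B C (6); add B.
Step 3: frontier [A B 13, C E 9, C D 14, D F 12, A F 18, E F 19] → take C E (9); add E.
Step 4: frontier [A B 13, C D 14, D E 8, A E 18, D F 12, A F 18] → take D E (8); add D.
Step 5: frontier [A B 13, A E 18, A F 18] → take A B (13); add A.
The 2nd edge added is B C.

B-C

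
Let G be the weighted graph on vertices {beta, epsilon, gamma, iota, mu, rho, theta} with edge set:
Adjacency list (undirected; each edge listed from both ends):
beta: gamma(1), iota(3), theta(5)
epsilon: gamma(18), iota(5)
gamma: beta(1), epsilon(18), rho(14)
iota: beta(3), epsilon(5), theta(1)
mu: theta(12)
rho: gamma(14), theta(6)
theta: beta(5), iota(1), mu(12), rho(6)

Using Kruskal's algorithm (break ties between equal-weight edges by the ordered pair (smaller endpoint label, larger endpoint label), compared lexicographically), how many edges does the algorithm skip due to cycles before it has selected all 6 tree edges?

1

Kruskal: consider edges lightest-first.
beta—gamma (1): add — endpoints in different components.
iota—theta (1): add — endpoints in different components.
beta—iota (3): add — endpoints in different components.
beta—theta (5): skip — beta and theta already connected.
epsilon—iota (5): add — endpoints in different components.
rho—theta (6): add — endpoints in different components.
mu—theta (12): add — endpoints in different components.
Edges rejected before the tree was complete: 1.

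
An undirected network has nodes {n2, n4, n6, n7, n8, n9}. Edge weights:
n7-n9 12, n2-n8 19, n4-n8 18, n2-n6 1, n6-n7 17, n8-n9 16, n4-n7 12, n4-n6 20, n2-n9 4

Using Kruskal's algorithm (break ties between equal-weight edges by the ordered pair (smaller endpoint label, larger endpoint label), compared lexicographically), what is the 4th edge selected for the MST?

n7-n9

Sort edges by weight, then run Kruskal:
n2-n6 (1): add — endpoints in different components.
n2-n9 (4): add — endpoints in different components.
n4-n7 (12): add — endpoints in different components.
n7-n9 (12): add — endpoints in different components.
n8-n9 (16): add — endpoints in different components.
The 4th edge added is n7-n9.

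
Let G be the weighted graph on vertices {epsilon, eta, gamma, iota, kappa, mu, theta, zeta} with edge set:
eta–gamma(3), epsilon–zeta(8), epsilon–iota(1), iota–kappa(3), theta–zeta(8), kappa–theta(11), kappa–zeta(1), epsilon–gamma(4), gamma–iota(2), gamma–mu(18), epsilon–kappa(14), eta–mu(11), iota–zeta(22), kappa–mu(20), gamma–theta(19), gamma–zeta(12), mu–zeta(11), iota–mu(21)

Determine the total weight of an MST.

Sort edges by weight, then run Kruskal:
epsilon–iota (1): add — endpoints in different components.
kappa–zeta (1): add — endpoints in different components.
gamma–iota (2): add — endpoints in different components.
eta–gamma (3): add — endpoints in different components.
iota–kappa (3): add — endpoints in different components.
epsilon–gamma (4): skip — epsilon and gamma already connected.
epsilon–zeta (8): skip — zeta and epsilon already connected.
theta–zeta (8): add — endpoints in different components.
eta–mu (11): add — endpoints in different components.
MST edges: epsilon–iota, kappa–zeta, gamma–iota, eta–gamma, iota–kappa, theta–zeta, eta–mu; total weight 1+1+2+3+3+8+11 = 29.

29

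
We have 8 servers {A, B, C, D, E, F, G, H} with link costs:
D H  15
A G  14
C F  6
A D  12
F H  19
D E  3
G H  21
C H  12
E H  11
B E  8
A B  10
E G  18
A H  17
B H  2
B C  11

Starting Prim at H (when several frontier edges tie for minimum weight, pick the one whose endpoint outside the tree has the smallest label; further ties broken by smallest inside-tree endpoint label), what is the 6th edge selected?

Prim, starting at H.
Step 1: cheapest edge leaving the tree is B H (2); add B.
Step 2: cheapest edge leaving the tree is B E (8); add E.
Step 3: cheapest edge leaving the tree is D E (3); add D.
Step 4: cheapest edge leaving the tree is A B (10); add A.
Step 5: cheapest edge leaving the tree is B C (11); add C.
Step 6: cheapest edge leaving the tree is C F (6); add F.
Step 7: cheapest edge leaving the tree is A G (14); add G.
The 6th edge added is C F.

C-F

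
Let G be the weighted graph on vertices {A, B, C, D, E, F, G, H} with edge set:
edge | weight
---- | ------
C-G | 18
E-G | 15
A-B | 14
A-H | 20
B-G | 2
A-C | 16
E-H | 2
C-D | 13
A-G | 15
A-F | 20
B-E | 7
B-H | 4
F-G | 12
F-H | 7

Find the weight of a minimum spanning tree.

Kruskal: consider edges lightest-first.
B-G (2): add — endpoints in different components.
E-H (2): add — endpoints in different components.
B-H (4): add — endpoints in different components.
B-E (7): skip — B and E already connected.
F-H (7): add — endpoints in different components.
F-G (12): skip — F and G already connected.
C-D (13): add — endpoints in different components.
A-B (14): add — endpoints in different components.
A-G (15): skip — A and G already connected.
E-G (15): skip — E and G already connected.
A-C (16): add — endpoints in different components.
MST edges: B-G, E-H, B-H, F-H, C-D, A-B, A-C; total weight 2+2+4+7+13+14+16 = 58.

58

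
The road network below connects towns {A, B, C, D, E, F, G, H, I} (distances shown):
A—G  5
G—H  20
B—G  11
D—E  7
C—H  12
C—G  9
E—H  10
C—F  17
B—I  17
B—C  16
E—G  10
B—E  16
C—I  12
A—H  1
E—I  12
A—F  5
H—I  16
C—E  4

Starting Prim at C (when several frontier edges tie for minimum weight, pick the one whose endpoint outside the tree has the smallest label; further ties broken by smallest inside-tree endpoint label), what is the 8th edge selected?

C-I

Grow the tree from C using Prim:
Step 1: cheapest edge leaving the tree is C—E (4); add E.
Step 2: cheapest edge leaving the tree is D—E (7); add D.
Step 3: cheapest edge leaving the tree is C—G (9); add G.
Step 4: cheapest edge leaving the tree is A—G (5); add A.
Step 5: cheapest edge leaving the tree is A—H (1); add H.
Step 6: cheapest edge leaving the tree is A—F (5); add F.
Step 7: cheapest edge leaving the tree is B—G (11); add B.
Step 8: cheapest edge leaving the tree is C—I (12); add I.
The 8th edge added is C—I.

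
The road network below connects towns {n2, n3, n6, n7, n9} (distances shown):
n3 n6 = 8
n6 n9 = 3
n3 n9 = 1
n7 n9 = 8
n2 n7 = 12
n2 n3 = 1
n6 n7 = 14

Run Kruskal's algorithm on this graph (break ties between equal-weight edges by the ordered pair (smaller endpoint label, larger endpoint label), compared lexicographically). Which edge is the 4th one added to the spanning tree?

Sort edges by weight, then run Kruskal:
n2 n3 (1): add. Components now {n2,n3} {n7} {n9} {n6}
n3 n9 (1): add. Components now {n2,n3,n9} {n7} {n6}
n6 n9 (3): add. Components now {n2,n3,n6,n9} {n7}
n3 n6 (8): skip — n6 and n3 already connected.
n7 n9 (8): add. Components now {n2,n3,n6,n7,n9}
The 4th edge added is n7 n9.

n7-n9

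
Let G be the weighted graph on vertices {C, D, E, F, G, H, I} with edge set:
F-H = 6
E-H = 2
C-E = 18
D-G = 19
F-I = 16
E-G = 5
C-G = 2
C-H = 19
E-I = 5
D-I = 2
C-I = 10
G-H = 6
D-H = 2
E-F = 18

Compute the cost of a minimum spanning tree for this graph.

19

Sort edges by weight, then run Kruskal:
C-G (2): add. Components now {C,G} {D} {E} {F} {H} {I}
D-H (2): add. Components now {C,G} {D,H} {E} {F} {I}
D-I (2): add. Components now {C,G} {D,H,I} {E} {F}
E-H (2): add. Components now {C,G} {D,E,H,I} {F}
E-G (5): add. Components now {C,D,E,G,H,I} {F}
E-I (5): skip — E and I already connected.
F-H (6): add. Components now {C,D,E,F,G,H,I}
MST edges: C-G, D-H, D-I, E-H, E-G, F-H; total weight 2+2+2+2+5+6 = 19.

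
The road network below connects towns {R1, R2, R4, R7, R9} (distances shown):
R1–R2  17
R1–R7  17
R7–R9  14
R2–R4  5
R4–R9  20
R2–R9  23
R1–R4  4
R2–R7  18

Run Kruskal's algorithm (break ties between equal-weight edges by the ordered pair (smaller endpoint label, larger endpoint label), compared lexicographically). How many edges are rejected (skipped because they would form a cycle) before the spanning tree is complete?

Kruskal's algorithm — process edges by increasing weight (ties by edge label):
R1–R4 (4): add — endpoints in different components.
R2–R4 (5): add — endpoints in different components.
R7–R9 (14): add — endpoints in different components.
R1–R2 (17): skip — R2 and R1 already connected.
R1–R7 (17): add — endpoints in different components.
Edges rejected before the tree was complete: 1.

1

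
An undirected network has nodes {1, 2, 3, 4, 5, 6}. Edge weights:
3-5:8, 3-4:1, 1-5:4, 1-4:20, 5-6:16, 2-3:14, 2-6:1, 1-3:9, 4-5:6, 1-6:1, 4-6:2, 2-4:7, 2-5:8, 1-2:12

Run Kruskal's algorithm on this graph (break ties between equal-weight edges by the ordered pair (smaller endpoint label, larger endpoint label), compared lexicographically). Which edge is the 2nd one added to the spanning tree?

Kruskal's algorithm — process edges by increasing weight (ties by edge label):
1-6 (1): add. Components now {1,6} {2} {3} {4} {5}
2-6 (1): add. Components now {1,2,6} {3} {4} {5}
3-4 (1): add. Components now {1,2,6} {3,4} {5}
4-6 (2): add. Components now {1,2,3,4,6} {5}
1-5 (4): add. Components now {1,2,3,4,5,6}
The 2nd edge added is 2-6.

2-6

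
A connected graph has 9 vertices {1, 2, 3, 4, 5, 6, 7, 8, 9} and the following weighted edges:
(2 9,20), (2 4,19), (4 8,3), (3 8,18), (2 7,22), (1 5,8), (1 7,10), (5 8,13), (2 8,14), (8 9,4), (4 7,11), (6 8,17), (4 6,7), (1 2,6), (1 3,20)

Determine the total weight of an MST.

Sort edges by weight, then run Kruskal:
4 8 (3): add — endpoints in different components.
8 9 (4): add — endpoints in different components.
1 2 (6): add — endpoints in different components.
4 6 (7): add — endpoints in different components.
1 5 (8): add — endpoints in different components.
1 7 (10): add — endpoints in different components.
4 7 (11): add — endpoints in different components.
5 8 (13): skip — 5 and 8 already connected.
2 8 (14): skip — 2 and 8 already connected.
6 8 (17): skip — 6 and 8 already connected.
3 8 (18): add — endpoints in different components.
MST edges: 4 8, 8 9, 1 2, 4 6, 1 5, 1 7, 4 7, 3 8; total weight 3+4+6+7+8+10+11+18 = 67.

67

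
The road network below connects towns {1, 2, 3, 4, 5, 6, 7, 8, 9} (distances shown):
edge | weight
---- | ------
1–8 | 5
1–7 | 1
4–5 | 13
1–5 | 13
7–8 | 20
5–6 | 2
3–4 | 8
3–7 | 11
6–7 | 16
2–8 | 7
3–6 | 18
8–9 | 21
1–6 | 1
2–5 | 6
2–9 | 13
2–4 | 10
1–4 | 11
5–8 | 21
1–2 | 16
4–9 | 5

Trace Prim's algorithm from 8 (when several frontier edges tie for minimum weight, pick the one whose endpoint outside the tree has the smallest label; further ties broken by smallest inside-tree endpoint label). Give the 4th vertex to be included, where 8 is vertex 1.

7

Prim, starting at 8.
Step 1: cheapest edge leaving the tree is 1–8 (5); add 1.
Step 2: cheapest edge leaving the tree is 1–6 (1); add 6.
Step 3: cheapest edge leaving the tree is 1–7 (1); add 7.
Step 4: cheapest edge leaving the tree is 5–6 (2); add 5.
Step 5: cheapest edge leaving the tree is 2–5 (6); add 2.
Step 6: cheapest edge leaving the tree is 2–4 (10); add 4.
Step 7: cheapest edge leaving the tree is 4–9 (5); add 9.
Step 8: cheapest edge leaving the tree is 3–4 (8); add 3.
Vertex order: 8, 1, 6, 7, 5, 2, 4, 9, 3. The 4th vertex is 7.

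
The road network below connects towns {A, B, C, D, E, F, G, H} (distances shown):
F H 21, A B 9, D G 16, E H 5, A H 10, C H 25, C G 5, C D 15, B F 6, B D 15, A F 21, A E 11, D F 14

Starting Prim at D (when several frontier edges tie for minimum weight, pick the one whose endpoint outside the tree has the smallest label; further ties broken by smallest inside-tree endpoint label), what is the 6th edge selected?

Prim, starting at D.
Step 1: frontier [D F 14, B D 15, C D 15, D G 16] → take D F (14); add F.
Step 2: frontier [B D 15, C D 15, D G 16, B F 6, A F 21, F H 21] → take B F (6); add B.
Step 3: frontier [A B 9, C D 15, D G 16, A F 21, F H 21] → take A B (9); add A.
Step 4: frontier [A H 10, A E 11, C D 15, D G 16, F H 21] → take A H (10); add H.
Step 5: frontier [A E 11, C D 15, D G 16, E H 5, C H 25] → take E H (5); add E.
Step 6: frontier [C D 15, D G 16, C H 25] → take C D (15); add C.
Step 7: frontier [C G 5, D G 16] → take C G (5); add G.
The 6th edge added is C D.

C-D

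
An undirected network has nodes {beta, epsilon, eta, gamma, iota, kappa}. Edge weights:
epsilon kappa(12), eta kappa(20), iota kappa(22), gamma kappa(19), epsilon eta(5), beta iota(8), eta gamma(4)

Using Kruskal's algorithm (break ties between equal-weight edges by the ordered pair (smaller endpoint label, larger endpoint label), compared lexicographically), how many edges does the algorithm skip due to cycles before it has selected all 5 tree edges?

Sort edges by weight, then run Kruskal:
eta gamma (4): add — endpoints in different components.
epsilon eta (5): add — endpoints in different components.
beta iota (8): add — endpoints in different components.
epsilon kappa (12): add — endpoints in different components.
gamma kappa (19): skip — kappa and gamma already connected.
eta kappa (20): skip — kappa and eta already connected.
iota kappa (22): add — endpoints in different components.
Edges rejected before the tree was complete: 2.

2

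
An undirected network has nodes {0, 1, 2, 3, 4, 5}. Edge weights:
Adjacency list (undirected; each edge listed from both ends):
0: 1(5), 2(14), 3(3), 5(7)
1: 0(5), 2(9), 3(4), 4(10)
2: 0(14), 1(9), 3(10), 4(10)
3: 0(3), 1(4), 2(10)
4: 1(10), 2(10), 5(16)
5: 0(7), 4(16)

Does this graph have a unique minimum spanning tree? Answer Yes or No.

Kruskal: consider edges lightest-first.
0-3 (3): add. Components now {0,3} {1} {2} {4} {5}
1-3 (4): add. Components now {0,1,3} {2} {4} {5}
0-1 (5): skip — 0 and 1 already connected.
0-5 (7): add. Components now {0,1,3,5} {2} {4}
1-2 (9): add. Components now {0,1,2,3,5} {4}
1-4 (10): add. Components now {0,1,2,3,4,5}
Non-tree edge 2-4 has weight 10, equal to the heaviest edge on its tree cycle — swapping gives another MST of the same weight. Not unique.

No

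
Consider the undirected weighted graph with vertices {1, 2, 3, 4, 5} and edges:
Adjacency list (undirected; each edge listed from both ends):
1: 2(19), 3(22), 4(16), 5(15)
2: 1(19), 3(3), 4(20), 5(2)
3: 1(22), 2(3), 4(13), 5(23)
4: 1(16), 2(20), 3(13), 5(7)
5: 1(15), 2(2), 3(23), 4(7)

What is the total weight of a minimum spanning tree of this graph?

Kruskal: consider edges lightest-first.
2—5 (2): add — endpoints in different components.
2—3 (3): add — endpoints in different components.
4—5 (7): add — endpoints in different components.
3—4 (13): skip — 3 and 4 already connected.
1—5 (15): add — endpoints in different components.
MST edges: 2—5, 2—3, 4—5, 1—5; total weight 2+3+7+15 = 27.

27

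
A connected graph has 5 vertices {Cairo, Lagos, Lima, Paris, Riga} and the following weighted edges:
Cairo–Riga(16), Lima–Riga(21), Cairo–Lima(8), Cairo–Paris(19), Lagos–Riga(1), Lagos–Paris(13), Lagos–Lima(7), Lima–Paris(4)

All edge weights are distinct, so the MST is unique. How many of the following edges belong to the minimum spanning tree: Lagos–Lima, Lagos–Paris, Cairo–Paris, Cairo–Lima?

2

Sort edges by weight, then run Kruskal:
Lagos–Riga (1): add. Components now {Cairo} {Lagos,Riga} {Lima} {Paris}
Lima–Paris (4): add. Components now {Cairo} {Lagos,Riga} {Lima,Paris}
Lagos–Lima (7): add. Components now {Cairo} {Lagos,Lima,Paris,Riga}
Cairo–Lima (8): add. Components now {Cairo,Lagos,Lima,Paris,Riga}
MST edge set: {Lagos–Riga, Lima–Paris, Lagos–Lima, Cairo–Lima}.
Of the listed edges, {Lagos–Lima, Cairo–Lima} are in the MST → 2.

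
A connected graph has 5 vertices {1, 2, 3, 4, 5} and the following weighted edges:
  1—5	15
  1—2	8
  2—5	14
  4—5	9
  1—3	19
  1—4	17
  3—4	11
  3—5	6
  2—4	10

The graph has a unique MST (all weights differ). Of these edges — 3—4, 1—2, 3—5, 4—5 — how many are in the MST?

Kruskal: consider edges lightest-first.
3—5 (6): add. Components now {1} {2} {3,5} {4}
1—2 (8): add. Components now {1,2} {3,5} {4}
4—5 (9): add. Components now {1,2} {3,4,5}
2—4 (10): add. Components now {1,2,3,4,5}
MST edge set: {3—5, 1—2, 4—5, 2—4}.
Of the listed edges, {1—2, 3—5, 4—5} are in the MST → 3.

3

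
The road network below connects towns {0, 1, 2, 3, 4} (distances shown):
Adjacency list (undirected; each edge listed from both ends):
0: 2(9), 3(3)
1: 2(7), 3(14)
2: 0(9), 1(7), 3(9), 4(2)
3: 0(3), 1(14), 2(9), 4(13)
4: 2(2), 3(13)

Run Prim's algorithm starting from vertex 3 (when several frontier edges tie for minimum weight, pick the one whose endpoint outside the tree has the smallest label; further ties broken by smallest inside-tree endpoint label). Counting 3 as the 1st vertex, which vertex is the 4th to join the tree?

4

Prim, starting at 3.
Step 1: frontier [0 3 3, 2 3 9, 3 4 13, 1 3 14] → take 0 3 (3); add 0.
Step 2: frontier [0 2 9, 2 3 9, 3 4 13, 1 3 14] → take 0 2 (9); add 2.
Step 3: frontier [2 4 2, 1 2 7, 3 4 13, 1 3 14] → take 2 4 (2); add 4.
Step 4: frontier [1 2 7, 1 3 14] → take 1 2 (7); add 1.
Vertex order: 3, 0, 2, 4, 1. The 4th vertex is 4.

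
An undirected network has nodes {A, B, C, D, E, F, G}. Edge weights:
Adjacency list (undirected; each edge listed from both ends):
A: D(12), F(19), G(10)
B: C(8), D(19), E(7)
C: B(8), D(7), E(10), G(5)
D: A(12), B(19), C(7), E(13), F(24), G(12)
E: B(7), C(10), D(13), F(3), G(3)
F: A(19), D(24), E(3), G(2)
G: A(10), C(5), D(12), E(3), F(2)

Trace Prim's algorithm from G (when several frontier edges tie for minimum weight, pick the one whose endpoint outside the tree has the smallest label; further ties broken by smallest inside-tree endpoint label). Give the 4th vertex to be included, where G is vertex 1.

C

Prim's algorithm from G:
Step 1: cheapest edge leaving the tree is F G (2); add F.
Step 2: cheapest edge leaving the tree is E F (3); add E.
Step 3: cheapest edge leaving the tree is C G (5); add C.
Step 4: cheapest edge leaving the tree is B E (7); add B.
Step 5: cheapest edge leaving the tree is C D (7); add D.
Step 6: cheapest edge leaving the tree is A G (10); add A.
Vertex order: G, F, E, C, B, D, A. The 4th vertex is C.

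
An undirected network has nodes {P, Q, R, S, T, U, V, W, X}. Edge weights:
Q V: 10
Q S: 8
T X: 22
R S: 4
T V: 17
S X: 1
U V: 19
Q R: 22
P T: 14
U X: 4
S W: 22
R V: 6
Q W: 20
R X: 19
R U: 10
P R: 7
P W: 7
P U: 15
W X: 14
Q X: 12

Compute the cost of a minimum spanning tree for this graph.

Sort edges by weight, then run Kruskal:
S X (1): add — endpoints in different components.
R S (4): add — endpoints in different components.
U X (4): add — endpoints in different components.
R V (6): add — endpoints in different components.
P R (7): add — endpoints in different components.
P W (7): add — endpoints in different components.
Q S (8): add — endpoints in different components.
Q V (10): skip — V and Q already connected.
R U (10): skip — U and R already connected.
Q X (12): skip — Q and X already connected.
P T (14): add — endpoints in different components.
MST edges: S X, R S, U X, R V, P R, P W, Q S, P T; total weight 1+4+4+6+7+7+8+14 = 51.

51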